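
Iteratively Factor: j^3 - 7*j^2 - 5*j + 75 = (j - 5)*(j^2 - 2*j - 15) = (j - 5)^2*(j + 3)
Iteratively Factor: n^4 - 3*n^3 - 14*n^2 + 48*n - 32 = (n + 4)*(n^3 - 7*n^2 + 14*n - 8) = (n - 2)*(n + 4)*(n^2 - 5*n + 4) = (n - 2)*(n - 1)*(n + 4)*(n - 4)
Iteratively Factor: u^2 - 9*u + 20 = (u - 4)*(u - 5)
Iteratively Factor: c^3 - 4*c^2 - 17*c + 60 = (c - 3)*(c^2 - c - 20) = (c - 3)*(c + 4)*(c - 5)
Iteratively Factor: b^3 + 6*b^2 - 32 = (b - 2)*(b^2 + 8*b + 16) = (b - 2)*(b + 4)*(b + 4)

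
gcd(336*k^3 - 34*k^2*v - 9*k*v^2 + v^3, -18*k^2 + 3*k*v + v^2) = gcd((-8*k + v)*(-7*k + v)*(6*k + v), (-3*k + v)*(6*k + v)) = 6*k + v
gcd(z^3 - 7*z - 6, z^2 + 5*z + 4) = z + 1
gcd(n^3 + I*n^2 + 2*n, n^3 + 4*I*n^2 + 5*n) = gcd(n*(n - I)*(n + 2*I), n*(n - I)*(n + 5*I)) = n^2 - I*n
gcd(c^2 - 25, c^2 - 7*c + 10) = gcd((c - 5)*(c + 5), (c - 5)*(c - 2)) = c - 5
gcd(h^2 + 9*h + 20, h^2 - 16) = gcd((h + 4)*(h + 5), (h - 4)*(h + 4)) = h + 4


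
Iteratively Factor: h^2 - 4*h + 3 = (h - 1)*(h - 3)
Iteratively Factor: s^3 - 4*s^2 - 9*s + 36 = (s - 4)*(s^2 - 9) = (s - 4)*(s + 3)*(s - 3)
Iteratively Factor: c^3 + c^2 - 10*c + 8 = (c + 4)*(c^2 - 3*c + 2) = (c - 1)*(c + 4)*(c - 2)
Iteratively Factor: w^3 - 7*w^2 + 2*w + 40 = (w + 2)*(w^2 - 9*w + 20) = (w - 4)*(w + 2)*(w - 5)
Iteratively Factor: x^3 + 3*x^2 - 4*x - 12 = (x - 2)*(x^2 + 5*x + 6) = (x - 2)*(x + 3)*(x + 2)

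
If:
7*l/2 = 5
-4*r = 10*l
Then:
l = 10/7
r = -25/7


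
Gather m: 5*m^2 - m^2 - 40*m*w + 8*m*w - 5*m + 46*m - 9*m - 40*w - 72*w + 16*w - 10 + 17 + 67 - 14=4*m^2 + m*(32 - 32*w) - 96*w + 60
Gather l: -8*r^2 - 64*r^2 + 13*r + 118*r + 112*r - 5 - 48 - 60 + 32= -72*r^2 + 243*r - 81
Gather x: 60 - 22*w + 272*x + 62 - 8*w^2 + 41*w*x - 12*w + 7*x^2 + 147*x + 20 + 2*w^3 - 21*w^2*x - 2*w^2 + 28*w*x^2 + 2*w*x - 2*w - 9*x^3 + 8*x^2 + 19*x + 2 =2*w^3 - 10*w^2 - 36*w - 9*x^3 + x^2*(28*w + 15) + x*(-21*w^2 + 43*w + 438) + 144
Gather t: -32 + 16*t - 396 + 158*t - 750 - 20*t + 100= 154*t - 1078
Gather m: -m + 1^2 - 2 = -m - 1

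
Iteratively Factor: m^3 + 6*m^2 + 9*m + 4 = (m + 1)*(m^2 + 5*m + 4) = (m + 1)^2*(m + 4)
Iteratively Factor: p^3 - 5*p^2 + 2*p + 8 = (p + 1)*(p^2 - 6*p + 8) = (p - 2)*(p + 1)*(p - 4)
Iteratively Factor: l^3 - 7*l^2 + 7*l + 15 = (l - 5)*(l^2 - 2*l - 3) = (l - 5)*(l - 3)*(l + 1)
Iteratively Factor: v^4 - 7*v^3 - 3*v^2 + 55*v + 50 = (v + 1)*(v^3 - 8*v^2 + 5*v + 50) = (v + 1)*(v + 2)*(v^2 - 10*v + 25) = (v - 5)*(v + 1)*(v + 2)*(v - 5)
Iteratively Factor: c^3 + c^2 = (c)*(c^2 + c) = c*(c + 1)*(c)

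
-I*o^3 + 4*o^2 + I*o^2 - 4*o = o*(o + 4*I)*(-I*o + I)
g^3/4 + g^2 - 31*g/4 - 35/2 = (g/4 + 1/2)*(g - 5)*(g + 7)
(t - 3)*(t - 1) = t^2 - 4*t + 3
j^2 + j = j*(j + 1)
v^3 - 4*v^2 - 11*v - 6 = (v - 6)*(v + 1)^2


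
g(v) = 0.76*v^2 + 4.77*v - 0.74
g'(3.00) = 9.33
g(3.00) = 20.41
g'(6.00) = 13.89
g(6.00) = 55.24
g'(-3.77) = -0.96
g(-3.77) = -7.92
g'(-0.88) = 3.43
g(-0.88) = -4.35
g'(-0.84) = 3.49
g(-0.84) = -4.21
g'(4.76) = 12.01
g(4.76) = 39.18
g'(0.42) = 5.41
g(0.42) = 1.40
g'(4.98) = 12.34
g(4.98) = 41.86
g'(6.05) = 13.97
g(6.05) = 55.94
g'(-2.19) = 1.44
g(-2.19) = -7.54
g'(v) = 1.52*v + 4.77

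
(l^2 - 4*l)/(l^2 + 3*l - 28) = l/(l + 7)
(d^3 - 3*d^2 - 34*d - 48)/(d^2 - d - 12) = (d^2 - 6*d - 16)/(d - 4)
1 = 1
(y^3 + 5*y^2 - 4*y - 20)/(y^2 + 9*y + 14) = (y^2 + 3*y - 10)/(y + 7)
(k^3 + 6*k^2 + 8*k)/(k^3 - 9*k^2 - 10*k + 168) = k*(k + 2)/(k^2 - 13*k + 42)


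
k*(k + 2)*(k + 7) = k^3 + 9*k^2 + 14*k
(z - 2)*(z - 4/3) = z^2 - 10*z/3 + 8/3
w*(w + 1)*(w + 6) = w^3 + 7*w^2 + 6*w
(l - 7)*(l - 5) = l^2 - 12*l + 35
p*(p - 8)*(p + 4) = p^3 - 4*p^2 - 32*p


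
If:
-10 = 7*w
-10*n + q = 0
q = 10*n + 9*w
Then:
No Solution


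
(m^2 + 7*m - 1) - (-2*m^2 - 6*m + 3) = 3*m^2 + 13*m - 4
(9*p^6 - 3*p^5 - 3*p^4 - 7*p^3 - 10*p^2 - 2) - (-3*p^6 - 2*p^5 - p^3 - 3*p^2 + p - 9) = 12*p^6 - p^5 - 3*p^4 - 6*p^3 - 7*p^2 - p + 7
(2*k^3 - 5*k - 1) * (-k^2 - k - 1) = -2*k^5 - 2*k^4 + 3*k^3 + 6*k^2 + 6*k + 1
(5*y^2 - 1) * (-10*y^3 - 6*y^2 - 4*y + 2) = -50*y^5 - 30*y^4 - 10*y^3 + 16*y^2 + 4*y - 2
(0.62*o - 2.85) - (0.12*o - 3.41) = 0.5*o + 0.56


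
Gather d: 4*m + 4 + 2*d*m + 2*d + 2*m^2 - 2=d*(2*m + 2) + 2*m^2 + 4*m + 2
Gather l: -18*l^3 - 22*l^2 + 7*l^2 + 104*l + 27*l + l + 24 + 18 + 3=-18*l^3 - 15*l^2 + 132*l + 45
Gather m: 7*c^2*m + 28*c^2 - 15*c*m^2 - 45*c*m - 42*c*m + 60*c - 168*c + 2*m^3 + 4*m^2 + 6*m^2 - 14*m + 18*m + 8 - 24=28*c^2 - 108*c + 2*m^3 + m^2*(10 - 15*c) + m*(7*c^2 - 87*c + 4) - 16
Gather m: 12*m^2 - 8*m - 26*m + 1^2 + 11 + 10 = 12*m^2 - 34*m + 22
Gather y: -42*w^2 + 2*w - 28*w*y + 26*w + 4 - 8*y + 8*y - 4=-42*w^2 - 28*w*y + 28*w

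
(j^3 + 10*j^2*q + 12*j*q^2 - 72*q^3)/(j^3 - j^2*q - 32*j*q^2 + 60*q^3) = (-j - 6*q)/(-j + 5*q)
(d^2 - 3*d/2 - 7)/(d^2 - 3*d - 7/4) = 2*(d + 2)/(2*d + 1)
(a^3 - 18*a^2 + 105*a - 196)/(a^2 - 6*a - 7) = (a^2 - 11*a + 28)/(a + 1)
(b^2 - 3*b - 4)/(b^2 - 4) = (b^2 - 3*b - 4)/(b^2 - 4)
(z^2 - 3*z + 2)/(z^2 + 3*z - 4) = (z - 2)/(z + 4)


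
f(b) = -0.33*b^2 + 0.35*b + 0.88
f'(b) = 0.35 - 0.66*b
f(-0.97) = 0.23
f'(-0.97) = 0.99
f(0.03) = 0.89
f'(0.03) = 0.33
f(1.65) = 0.56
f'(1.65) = -0.74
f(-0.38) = 0.70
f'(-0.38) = 0.60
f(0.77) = 0.95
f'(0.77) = -0.16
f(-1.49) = -0.37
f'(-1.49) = 1.33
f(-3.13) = -3.45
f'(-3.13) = 2.42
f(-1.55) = -0.46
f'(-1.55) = 1.37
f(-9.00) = -29.00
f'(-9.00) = 6.29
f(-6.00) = -13.10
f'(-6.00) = 4.31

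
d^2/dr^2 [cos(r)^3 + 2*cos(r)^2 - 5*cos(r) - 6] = 17*cos(r)/4 - 4*cos(2*r) - 9*cos(3*r)/4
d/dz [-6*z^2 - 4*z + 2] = -12*z - 4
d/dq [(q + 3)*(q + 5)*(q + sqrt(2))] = 3*q^2 + 2*sqrt(2)*q + 16*q + 8*sqrt(2) + 15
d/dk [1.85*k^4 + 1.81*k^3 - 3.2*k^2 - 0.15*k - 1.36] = 7.4*k^3 + 5.43*k^2 - 6.4*k - 0.15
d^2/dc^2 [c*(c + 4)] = 2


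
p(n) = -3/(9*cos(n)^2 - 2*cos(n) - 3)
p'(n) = -3*(18*sin(n)*cos(n) - 2*sin(n))/(9*cos(n)^2 - 2*cos(n) - 3)^2 = 6*(1 - 9*cos(n))*sin(n)/(-9*cos(n)^2 + 2*cos(n) + 3)^2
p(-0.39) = -1.05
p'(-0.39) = 2.06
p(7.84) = 0.99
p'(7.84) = 0.57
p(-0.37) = -1.01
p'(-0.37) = 1.83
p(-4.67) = 1.03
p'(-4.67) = 0.99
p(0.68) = -3.38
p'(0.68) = -28.80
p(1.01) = 1.98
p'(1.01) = -8.35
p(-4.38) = 2.16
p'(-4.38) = 11.57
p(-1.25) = 1.10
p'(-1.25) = 1.40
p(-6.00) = -0.89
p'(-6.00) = -1.12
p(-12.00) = -1.74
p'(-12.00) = -7.17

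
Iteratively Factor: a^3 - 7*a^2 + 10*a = (a - 2)*(a^2 - 5*a) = a*(a - 2)*(a - 5)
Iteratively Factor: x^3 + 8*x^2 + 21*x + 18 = (x + 2)*(x^2 + 6*x + 9) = (x + 2)*(x + 3)*(x + 3)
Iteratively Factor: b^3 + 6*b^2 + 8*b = (b + 2)*(b^2 + 4*b) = b*(b + 2)*(b + 4)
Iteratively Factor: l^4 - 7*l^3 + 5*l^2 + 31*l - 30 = (l - 5)*(l^3 - 2*l^2 - 5*l + 6) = (l - 5)*(l + 2)*(l^2 - 4*l + 3) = (l - 5)*(l - 1)*(l + 2)*(l - 3)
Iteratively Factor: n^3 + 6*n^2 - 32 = (n + 4)*(n^2 + 2*n - 8) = (n + 4)^2*(n - 2)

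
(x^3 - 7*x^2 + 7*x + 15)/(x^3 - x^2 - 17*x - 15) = (x - 3)/(x + 3)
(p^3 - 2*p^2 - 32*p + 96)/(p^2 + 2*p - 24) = p - 4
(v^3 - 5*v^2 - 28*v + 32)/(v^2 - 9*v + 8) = v + 4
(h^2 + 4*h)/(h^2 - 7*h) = (h + 4)/(h - 7)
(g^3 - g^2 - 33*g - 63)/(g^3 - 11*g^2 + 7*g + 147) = (g + 3)/(g - 7)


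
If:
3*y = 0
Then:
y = 0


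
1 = 1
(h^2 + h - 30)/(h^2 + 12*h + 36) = (h - 5)/(h + 6)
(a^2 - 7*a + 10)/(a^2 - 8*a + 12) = (a - 5)/(a - 6)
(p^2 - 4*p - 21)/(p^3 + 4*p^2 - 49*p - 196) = (p + 3)/(p^2 + 11*p + 28)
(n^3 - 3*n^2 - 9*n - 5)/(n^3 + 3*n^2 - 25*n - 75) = (n^2 + 2*n + 1)/(n^2 + 8*n + 15)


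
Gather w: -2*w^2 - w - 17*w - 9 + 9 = -2*w^2 - 18*w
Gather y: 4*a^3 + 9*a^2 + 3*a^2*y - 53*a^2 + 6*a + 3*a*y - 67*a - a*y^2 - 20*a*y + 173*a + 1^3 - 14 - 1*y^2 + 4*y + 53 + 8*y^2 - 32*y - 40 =4*a^3 - 44*a^2 + 112*a + y^2*(7 - a) + y*(3*a^2 - 17*a - 28)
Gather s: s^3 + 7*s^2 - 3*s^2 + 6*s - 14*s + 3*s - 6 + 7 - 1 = s^3 + 4*s^2 - 5*s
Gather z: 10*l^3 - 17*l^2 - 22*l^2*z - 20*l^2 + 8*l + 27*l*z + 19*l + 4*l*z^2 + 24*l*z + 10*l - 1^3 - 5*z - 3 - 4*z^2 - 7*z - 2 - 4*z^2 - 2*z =10*l^3 - 37*l^2 + 37*l + z^2*(4*l - 8) + z*(-22*l^2 + 51*l - 14) - 6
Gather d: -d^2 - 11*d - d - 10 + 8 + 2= -d^2 - 12*d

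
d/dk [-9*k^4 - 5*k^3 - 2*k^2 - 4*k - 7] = -36*k^3 - 15*k^2 - 4*k - 4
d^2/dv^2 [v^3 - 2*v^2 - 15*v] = 6*v - 4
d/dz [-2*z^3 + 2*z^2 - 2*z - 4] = -6*z^2 + 4*z - 2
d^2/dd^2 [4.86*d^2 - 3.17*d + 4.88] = 9.72000000000000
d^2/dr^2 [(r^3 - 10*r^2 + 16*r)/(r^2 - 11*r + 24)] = 6/(r^3 - 9*r^2 + 27*r - 27)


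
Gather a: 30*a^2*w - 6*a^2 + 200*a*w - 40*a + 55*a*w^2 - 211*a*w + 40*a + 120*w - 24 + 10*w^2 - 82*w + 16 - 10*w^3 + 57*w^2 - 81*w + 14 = a^2*(30*w - 6) + a*(55*w^2 - 11*w) - 10*w^3 + 67*w^2 - 43*w + 6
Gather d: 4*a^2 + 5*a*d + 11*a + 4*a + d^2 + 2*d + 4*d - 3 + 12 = 4*a^2 + 15*a + d^2 + d*(5*a + 6) + 9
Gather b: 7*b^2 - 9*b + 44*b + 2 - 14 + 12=7*b^2 + 35*b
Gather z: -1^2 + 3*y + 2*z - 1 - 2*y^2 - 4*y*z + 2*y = -2*y^2 + 5*y + z*(2 - 4*y) - 2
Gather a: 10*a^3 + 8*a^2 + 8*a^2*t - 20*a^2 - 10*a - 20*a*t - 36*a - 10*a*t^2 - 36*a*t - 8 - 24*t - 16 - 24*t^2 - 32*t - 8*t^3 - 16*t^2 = 10*a^3 + a^2*(8*t - 12) + a*(-10*t^2 - 56*t - 46) - 8*t^3 - 40*t^2 - 56*t - 24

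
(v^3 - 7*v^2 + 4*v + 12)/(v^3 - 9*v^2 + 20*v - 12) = (v + 1)/(v - 1)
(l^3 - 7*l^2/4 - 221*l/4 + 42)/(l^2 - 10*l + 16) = (4*l^2 + 25*l - 21)/(4*(l - 2))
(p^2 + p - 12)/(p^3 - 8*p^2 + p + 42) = (p + 4)/(p^2 - 5*p - 14)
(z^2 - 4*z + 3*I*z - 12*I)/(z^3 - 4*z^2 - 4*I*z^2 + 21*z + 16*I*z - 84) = 1/(z - 7*I)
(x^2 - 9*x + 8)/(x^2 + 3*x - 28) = (x^2 - 9*x + 8)/(x^2 + 3*x - 28)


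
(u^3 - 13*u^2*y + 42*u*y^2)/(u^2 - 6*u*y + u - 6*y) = u*(u - 7*y)/(u + 1)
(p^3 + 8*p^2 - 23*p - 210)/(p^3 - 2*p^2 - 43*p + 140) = (p + 6)/(p - 4)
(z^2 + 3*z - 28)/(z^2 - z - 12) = (z + 7)/(z + 3)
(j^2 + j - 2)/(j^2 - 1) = (j + 2)/(j + 1)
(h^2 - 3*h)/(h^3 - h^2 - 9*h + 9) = h/(h^2 + 2*h - 3)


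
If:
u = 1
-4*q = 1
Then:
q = -1/4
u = 1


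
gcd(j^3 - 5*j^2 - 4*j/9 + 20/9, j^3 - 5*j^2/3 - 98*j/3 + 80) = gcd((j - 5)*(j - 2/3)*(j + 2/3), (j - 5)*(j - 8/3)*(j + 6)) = j - 5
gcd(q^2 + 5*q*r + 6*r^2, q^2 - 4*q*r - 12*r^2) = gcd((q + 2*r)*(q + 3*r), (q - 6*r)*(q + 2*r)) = q + 2*r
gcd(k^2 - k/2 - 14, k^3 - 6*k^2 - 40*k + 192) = k - 4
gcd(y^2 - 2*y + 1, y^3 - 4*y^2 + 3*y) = y - 1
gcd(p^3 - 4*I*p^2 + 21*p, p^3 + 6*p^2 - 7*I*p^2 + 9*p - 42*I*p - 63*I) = p - 7*I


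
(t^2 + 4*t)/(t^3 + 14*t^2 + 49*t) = (t + 4)/(t^2 + 14*t + 49)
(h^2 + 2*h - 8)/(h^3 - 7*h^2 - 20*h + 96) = (h - 2)/(h^2 - 11*h + 24)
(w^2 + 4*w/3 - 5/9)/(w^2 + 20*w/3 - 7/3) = (w + 5/3)/(w + 7)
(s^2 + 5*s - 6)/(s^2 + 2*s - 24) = (s - 1)/(s - 4)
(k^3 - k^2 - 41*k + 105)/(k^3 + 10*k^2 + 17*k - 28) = (k^2 - 8*k + 15)/(k^2 + 3*k - 4)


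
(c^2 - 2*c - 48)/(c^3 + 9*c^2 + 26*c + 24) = (c^2 - 2*c - 48)/(c^3 + 9*c^2 + 26*c + 24)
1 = 1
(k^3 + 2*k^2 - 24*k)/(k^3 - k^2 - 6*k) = (-k^2 - 2*k + 24)/(-k^2 + k + 6)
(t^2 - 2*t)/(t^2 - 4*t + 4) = t/(t - 2)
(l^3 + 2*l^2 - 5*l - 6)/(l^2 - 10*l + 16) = (l^2 + 4*l + 3)/(l - 8)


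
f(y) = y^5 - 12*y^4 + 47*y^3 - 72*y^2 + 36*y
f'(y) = 5*y^4 - 48*y^3 + 141*y^2 - 144*y + 36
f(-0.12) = -5.44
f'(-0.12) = 55.39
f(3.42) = -12.73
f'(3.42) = -43.34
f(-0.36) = -24.69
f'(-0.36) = 108.44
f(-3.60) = -5875.75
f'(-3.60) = 5461.06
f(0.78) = 2.43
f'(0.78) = -11.46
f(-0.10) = -4.37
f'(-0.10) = 51.86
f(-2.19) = -1244.23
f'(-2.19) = 1646.79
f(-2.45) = -1732.20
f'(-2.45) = 2121.20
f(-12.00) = -589680.00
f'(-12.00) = 208692.00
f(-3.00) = -3240.00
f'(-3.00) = 3438.00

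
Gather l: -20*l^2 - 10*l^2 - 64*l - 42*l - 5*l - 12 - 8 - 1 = -30*l^2 - 111*l - 21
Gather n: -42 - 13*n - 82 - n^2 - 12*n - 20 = -n^2 - 25*n - 144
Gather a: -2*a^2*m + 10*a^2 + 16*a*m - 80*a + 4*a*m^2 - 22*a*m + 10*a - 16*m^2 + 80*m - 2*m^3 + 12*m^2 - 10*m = a^2*(10 - 2*m) + a*(4*m^2 - 6*m - 70) - 2*m^3 - 4*m^2 + 70*m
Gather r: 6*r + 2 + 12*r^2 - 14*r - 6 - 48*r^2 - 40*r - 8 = -36*r^2 - 48*r - 12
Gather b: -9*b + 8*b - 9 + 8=-b - 1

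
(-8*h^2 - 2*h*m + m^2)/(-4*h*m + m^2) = (2*h + m)/m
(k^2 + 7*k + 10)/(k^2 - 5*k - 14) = (k + 5)/(k - 7)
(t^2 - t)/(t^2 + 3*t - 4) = t/(t + 4)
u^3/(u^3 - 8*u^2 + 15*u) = u^2/(u^2 - 8*u + 15)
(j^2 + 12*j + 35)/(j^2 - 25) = (j + 7)/(j - 5)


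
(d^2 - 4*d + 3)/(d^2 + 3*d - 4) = (d - 3)/(d + 4)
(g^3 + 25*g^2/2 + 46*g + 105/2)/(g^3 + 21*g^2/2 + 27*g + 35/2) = (g + 3)/(g + 1)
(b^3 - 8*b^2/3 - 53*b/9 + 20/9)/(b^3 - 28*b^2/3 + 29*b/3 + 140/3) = (b - 1/3)/(b - 7)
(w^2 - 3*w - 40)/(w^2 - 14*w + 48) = (w + 5)/(w - 6)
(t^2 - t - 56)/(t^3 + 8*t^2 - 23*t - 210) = (t - 8)/(t^2 + t - 30)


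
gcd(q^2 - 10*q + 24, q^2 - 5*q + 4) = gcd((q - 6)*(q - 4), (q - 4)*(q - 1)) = q - 4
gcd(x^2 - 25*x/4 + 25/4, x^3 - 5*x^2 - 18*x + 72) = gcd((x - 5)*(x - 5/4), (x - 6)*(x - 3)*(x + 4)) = 1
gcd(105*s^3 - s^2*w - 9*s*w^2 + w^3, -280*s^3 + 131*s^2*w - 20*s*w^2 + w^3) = 35*s^2 - 12*s*w + w^2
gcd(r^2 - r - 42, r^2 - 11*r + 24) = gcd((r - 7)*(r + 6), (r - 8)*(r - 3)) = 1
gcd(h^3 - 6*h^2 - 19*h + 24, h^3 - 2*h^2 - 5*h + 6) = h - 1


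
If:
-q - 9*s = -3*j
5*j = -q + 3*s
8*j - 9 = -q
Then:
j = 9/5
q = -27/5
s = 6/5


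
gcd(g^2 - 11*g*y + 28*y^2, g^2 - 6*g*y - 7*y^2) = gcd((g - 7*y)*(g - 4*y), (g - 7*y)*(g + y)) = -g + 7*y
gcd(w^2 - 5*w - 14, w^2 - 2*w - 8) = w + 2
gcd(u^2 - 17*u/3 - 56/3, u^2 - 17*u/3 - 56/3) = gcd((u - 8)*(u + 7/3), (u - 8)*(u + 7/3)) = u^2 - 17*u/3 - 56/3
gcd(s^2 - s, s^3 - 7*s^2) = s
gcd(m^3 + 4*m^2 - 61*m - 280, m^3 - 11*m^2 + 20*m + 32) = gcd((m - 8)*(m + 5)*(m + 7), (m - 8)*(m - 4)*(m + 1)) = m - 8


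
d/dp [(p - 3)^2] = 2*p - 6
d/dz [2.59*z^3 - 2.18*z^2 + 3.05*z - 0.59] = 7.77*z^2 - 4.36*z + 3.05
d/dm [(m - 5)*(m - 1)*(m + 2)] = 3*m^2 - 8*m - 7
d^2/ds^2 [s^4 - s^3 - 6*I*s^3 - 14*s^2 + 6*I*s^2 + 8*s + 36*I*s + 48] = 12*s^2 + s*(-6 - 36*I) - 28 + 12*I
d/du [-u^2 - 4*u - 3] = -2*u - 4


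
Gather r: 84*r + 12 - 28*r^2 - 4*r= -28*r^2 + 80*r + 12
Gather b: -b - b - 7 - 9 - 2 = -2*b - 18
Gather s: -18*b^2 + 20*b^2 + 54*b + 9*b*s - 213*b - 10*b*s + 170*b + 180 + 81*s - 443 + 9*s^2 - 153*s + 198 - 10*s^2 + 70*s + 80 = 2*b^2 + 11*b - s^2 + s*(-b - 2) + 15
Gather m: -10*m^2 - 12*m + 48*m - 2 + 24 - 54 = -10*m^2 + 36*m - 32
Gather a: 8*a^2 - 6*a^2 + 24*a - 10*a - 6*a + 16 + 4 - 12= 2*a^2 + 8*a + 8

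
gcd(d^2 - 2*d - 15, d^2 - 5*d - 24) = d + 3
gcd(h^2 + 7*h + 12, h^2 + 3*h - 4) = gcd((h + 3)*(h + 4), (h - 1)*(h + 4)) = h + 4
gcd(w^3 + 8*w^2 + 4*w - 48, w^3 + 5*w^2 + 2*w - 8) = w + 4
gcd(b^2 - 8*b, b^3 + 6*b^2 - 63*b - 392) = b - 8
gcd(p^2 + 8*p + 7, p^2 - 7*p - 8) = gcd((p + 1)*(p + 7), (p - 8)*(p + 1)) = p + 1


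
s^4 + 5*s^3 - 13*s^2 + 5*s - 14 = (s - 2)*(s + 7)*(s - I)*(s + I)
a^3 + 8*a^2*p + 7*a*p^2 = a*(a + p)*(a + 7*p)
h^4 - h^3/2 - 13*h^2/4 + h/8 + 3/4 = (h - 2)*(h - 1/2)*(h + 1/2)*(h + 3/2)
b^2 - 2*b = b*(b - 2)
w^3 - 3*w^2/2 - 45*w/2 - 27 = (w - 6)*(w + 3/2)*(w + 3)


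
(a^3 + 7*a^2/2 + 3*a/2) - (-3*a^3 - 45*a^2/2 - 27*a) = 4*a^3 + 26*a^2 + 57*a/2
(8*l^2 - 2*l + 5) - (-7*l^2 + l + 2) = 15*l^2 - 3*l + 3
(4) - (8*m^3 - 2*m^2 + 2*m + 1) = -8*m^3 + 2*m^2 - 2*m + 3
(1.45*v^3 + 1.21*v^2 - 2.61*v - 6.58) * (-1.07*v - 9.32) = -1.5515*v^4 - 14.8087*v^3 - 8.4845*v^2 + 31.3658*v + 61.3256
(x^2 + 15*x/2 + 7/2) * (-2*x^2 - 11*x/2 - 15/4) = -2*x^4 - 41*x^3/2 - 52*x^2 - 379*x/8 - 105/8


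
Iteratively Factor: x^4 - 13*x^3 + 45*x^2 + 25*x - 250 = (x - 5)*(x^3 - 8*x^2 + 5*x + 50) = (x - 5)^2*(x^2 - 3*x - 10) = (x - 5)^3*(x + 2)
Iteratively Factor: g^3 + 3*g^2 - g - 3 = (g - 1)*(g^2 + 4*g + 3) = (g - 1)*(g + 3)*(g + 1)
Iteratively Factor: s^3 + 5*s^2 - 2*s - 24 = (s + 4)*(s^2 + s - 6) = (s - 2)*(s + 4)*(s + 3)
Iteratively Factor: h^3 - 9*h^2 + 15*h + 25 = (h - 5)*(h^2 - 4*h - 5) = (h - 5)^2*(h + 1)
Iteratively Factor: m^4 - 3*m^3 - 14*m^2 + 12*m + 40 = (m - 2)*(m^3 - m^2 - 16*m - 20) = (m - 2)*(m + 2)*(m^2 - 3*m - 10) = (m - 2)*(m + 2)^2*(m - 5)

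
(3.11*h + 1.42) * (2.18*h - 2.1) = 6.7798*h^2 - 3.4354*h - 2.982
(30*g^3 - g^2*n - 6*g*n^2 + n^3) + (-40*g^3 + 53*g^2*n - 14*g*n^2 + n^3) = -10*g^3 + 52*g^2*n - 20*g*n^2 + 2*n^3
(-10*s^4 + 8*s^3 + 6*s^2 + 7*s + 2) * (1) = -10*s^4 + 8*s^3 + 6*s^2 + 7*s + 2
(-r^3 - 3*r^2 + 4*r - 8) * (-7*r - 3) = 7*r^4 + 24*r^3 - 19*r^2 + 44*r + 24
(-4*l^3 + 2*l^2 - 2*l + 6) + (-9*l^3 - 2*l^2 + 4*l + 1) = -13*l^3 + 2*l + 7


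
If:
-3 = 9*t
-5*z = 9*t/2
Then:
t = -1/3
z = 3/10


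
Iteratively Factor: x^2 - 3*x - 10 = (x - 5)*(x + 2)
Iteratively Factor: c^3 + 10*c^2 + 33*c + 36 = (c + 4)*(c^2 + 6*c + 9) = (c + 3)*(c + 4)*(c + 3)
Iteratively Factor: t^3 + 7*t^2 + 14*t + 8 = (t + 2)*(t^2 + 5*t + 4) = (t + 1)*(t + 2)*(t + 4)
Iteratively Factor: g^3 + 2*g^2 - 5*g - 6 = (g + 1)*(g^2 + g - 6) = (g + 1)*(g + 3)*(g - 2)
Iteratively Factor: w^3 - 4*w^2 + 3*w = (w - 1)*(w^2 - 3*w) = (w - 3)*(w - 1)*(w)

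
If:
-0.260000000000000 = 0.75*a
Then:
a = -0.35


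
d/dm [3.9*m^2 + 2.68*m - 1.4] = 7.8*m + 2.68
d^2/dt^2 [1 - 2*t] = 0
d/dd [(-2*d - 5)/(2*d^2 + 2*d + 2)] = (-d^2 - d + (2*d + 1)*(2*d + 5)/2 - 1)/(d^2 + d + 1)^2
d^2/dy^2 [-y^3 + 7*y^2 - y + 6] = 14 - 6*y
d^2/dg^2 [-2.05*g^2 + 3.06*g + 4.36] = -4.10000000000000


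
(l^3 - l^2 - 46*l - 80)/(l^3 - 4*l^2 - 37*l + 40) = (l + 2)/(l - 1)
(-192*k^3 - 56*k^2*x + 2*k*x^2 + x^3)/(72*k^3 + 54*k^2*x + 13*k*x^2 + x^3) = (-8*k + x)/(3*k + x)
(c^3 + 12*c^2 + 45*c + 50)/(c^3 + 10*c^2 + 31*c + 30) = (c + 5)/(c + 3)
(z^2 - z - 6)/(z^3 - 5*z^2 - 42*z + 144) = (z + 2)/(z^2 - 2*z - 48)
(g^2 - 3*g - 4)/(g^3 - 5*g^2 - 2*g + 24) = (g + 1)/(g^2 - g - 6)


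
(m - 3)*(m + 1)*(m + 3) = m^3 + m^2 - 9*m - 9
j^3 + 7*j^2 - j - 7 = (j - 1)*(j + 1)*(j + 7)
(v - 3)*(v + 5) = v^2 + 2*v - 15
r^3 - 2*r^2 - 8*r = r*(r - 4)*(r + 2)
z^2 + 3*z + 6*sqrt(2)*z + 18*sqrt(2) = (z + 3)*(z + 6*sqrt(2))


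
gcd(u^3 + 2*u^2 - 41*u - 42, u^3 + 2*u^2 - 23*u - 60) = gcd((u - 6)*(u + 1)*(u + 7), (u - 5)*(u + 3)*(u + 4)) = 1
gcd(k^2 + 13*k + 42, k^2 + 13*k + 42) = k^2 + 13*k + 42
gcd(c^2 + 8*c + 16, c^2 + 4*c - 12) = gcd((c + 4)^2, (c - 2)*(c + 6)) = 1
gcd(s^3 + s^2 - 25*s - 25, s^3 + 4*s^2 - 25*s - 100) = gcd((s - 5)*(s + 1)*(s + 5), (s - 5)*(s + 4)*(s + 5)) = s^2 - 25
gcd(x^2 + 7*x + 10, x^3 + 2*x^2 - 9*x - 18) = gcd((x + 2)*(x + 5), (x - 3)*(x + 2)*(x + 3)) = x + 2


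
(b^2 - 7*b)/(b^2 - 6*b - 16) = b*(7 - b)/(-b^2 + 6*b + 16)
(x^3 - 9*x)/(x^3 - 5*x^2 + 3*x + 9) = x*(x + 3)/(x^2 - 2*x - 3)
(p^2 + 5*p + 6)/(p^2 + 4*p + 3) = (p + 2)/(p + 1)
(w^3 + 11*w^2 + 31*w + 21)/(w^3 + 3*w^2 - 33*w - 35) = (w + 3)/(w - 5)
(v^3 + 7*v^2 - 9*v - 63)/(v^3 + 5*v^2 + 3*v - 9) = (v^2 + 4*v - 21)/(v^2 + 2*v - 3)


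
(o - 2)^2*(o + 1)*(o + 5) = o^4 + 2*o^3 - 15*o^2 + 4*o + 20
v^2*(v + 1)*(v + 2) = v^4 + 3*v^3 + 2*v^2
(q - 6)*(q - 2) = q^2 - 8*q + 12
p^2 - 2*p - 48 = (p - 8)*(p + 6)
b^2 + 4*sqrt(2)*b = b*(b + 4*sqrt(2))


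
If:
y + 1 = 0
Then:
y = -1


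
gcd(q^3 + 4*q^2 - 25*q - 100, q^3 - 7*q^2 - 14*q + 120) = q^2 - q - 20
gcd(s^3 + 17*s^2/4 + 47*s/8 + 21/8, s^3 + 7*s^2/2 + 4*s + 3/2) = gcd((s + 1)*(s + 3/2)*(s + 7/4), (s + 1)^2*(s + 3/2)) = s^2 + 5*s/2 + 3/2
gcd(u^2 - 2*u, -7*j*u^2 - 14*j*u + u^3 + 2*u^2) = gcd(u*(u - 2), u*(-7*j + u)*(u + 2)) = u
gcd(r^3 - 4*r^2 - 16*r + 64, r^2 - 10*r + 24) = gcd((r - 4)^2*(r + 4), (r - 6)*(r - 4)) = r - 4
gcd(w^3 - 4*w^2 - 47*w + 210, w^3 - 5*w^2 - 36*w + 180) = w^2 - 11*w + 30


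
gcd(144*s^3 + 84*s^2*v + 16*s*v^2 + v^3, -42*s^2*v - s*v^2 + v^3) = 6*s + v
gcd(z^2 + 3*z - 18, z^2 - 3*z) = z - 3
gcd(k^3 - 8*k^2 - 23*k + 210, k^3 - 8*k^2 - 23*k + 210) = k^3 - 8*k^2 - 23*k + 210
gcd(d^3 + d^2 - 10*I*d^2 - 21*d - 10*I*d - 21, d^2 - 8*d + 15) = 1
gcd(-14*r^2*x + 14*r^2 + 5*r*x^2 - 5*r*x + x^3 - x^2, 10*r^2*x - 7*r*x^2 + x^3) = -2*r + x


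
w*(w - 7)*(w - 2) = w^3 - 9*w^2 + 14*w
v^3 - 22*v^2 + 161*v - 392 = (v - 8)*(v - 7)^2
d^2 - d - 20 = (d - 5)*(d + 4)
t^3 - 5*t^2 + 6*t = t*(t - 3)*(t - 2)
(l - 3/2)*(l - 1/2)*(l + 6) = l^3 + 4*l^2 - 45*l/4 + 9/2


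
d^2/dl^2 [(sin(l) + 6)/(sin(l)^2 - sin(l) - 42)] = (-7*sin(l) + cos(l)^2 + 1)/(sin(l) - 7)^3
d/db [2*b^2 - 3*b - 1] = 4*b - 3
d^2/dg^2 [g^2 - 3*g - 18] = 2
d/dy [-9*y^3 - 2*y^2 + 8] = y*(-27*y - 4)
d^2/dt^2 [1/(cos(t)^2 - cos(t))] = (-(1 - cos(2*t))^2 - 15*cos(t)/4 - 3*cos(2*t)/2 + 3*cos(3*t)/4 + 9/2)/((cos(t) - 1)^3*cos(t)^3)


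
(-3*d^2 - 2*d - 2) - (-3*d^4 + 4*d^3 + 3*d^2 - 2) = 3*d^4 - 4*d^3 - 6*d^2 - 2*d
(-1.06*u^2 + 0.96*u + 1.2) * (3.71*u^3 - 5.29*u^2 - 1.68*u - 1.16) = -3.9326*u^5 + 9.169*u^4 + 1.1544*u^3 - 6.7312*u^2 - 3.1296*u - 1.392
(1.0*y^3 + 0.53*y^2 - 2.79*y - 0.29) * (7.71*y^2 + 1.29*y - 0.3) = 7.71*y^5 + 5.3763*y^4 - 21.1272*y^3 - 5.994*y^2 + 0.4629*y + 0.087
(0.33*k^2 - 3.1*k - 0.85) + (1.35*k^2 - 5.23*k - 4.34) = 1.68*k^2 - 8.33*k - 5.19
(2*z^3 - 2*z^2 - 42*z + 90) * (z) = 2*z^4 - 2*z^3 - 42*z^2 + 90*z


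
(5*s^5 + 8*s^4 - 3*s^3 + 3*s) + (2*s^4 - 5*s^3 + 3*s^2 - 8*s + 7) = 5*s^5 + 10*s^4 - 8*s^3 + 3*s^2 - 5*s + 7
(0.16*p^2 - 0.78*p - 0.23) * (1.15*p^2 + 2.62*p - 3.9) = 0.184*p^4 - 0.4778*p^3 - 2.9321*p^2 + 2.4394*p + 0.897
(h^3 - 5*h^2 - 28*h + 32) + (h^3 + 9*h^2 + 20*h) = 2*h^3 + 4*h^2 - 8*h + 32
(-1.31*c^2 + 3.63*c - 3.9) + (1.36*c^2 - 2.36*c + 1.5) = 0.05*c^2 + 1.27*c - 2.4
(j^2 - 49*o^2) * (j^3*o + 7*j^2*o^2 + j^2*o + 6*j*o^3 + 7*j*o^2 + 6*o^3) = j^5*o + 7*j^4*o^2 + j^4*o - 43*j^3*o^3 + 7*j^3*o^2 - 343*j^2*o^4 - 43*j^2*o^3 - 294*j*o^5 - 343*j*o^4 - 294*o^5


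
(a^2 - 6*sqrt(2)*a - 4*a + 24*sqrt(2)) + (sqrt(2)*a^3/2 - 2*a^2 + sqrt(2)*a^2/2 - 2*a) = sqrt(2)*a^3/2 - a^2 + sqrt(2)*a^2/2 - 6*sqrt(2)*a - 6*a + 24*sqrt(2)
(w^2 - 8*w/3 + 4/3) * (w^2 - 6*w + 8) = w^4 - 26*w^3/3 + 76*w^2/3 - 88*w/3 + 32/3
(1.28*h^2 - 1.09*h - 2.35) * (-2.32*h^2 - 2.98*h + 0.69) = -2.9696*h^4 - 1.2856*h^3 + 9.5834*h^2 + 6.2509*h - 1.6215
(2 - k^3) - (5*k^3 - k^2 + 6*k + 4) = -6*k^3 + k^2 - 6*k - 2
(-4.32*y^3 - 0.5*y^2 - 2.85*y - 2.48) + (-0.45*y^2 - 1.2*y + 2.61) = -4.32*y^3 - 0.95*y^2 - 4.05*y + 0.13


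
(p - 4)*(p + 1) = p^2 - 3*p - 4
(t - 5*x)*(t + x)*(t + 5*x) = t^3 + t^2*x - 25*t*x^2 - 25*x^3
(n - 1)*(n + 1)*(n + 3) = n^3 + 3*n^2 - n - 3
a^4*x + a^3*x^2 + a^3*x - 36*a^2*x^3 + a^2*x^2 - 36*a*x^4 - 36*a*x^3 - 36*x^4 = (a - 6*x)*(a + x)*(a + 6*x)*(a*x + x)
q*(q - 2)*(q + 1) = q^3 - q^2 - 2*q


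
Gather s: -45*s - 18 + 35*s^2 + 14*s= 35*s^2 - 31*s - 18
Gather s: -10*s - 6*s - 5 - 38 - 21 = -16*s - 64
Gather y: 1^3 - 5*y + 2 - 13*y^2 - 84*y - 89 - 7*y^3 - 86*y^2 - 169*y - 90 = -7*y^3 - 99*y^2 - 258*y - 176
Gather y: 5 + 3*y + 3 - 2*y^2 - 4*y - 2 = -2*y^2 - y + 6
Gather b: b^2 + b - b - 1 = b^2 - 1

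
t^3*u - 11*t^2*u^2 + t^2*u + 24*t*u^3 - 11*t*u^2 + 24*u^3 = (t - 8*u)*(t - 3*u)*(t*u + u)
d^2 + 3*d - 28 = (d - 4)*(d + 7)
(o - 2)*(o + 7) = o^2 + 5*o - 14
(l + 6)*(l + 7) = l^2 + 13*l + 42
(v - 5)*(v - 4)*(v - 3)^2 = v^4 - 15*v^3 + 83*v^2 - 201*v + 180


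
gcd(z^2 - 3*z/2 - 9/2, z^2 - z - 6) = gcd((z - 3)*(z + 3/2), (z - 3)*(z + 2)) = z - 3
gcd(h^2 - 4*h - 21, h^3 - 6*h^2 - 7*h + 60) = h + 3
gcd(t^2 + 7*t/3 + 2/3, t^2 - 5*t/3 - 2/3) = t + 1/3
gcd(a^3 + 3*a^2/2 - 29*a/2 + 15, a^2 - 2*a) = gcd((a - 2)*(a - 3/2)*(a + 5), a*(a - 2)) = a - 2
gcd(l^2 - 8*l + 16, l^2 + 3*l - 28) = l - 4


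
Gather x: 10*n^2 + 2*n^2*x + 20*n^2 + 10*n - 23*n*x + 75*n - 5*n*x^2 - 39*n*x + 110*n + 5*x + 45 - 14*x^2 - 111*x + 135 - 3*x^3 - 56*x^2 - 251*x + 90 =30*n^2 + 195*n - 3*x^3 + x^2*(-5*n - 70) + x*(2*n^2 - 62*n - 357) + 270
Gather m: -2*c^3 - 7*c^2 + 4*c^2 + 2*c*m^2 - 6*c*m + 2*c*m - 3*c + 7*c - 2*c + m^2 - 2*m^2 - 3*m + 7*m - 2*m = -2*c^3 - 3*c^2 + 2*c + m^2*(2*c - 1) + m*(2 - 4*c)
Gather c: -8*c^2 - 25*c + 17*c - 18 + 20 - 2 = -8*c^2 - 8*c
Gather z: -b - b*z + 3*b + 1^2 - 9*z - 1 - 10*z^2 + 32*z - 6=2*b - 10*z^2 + z*(23 - b) - 6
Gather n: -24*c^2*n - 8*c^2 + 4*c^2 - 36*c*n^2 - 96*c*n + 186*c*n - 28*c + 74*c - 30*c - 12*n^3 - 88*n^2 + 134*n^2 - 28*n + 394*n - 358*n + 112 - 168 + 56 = -4*c^2 + 16*c - 12*n^3 + n^2*(46 - 36*c) + n*(-24*c^2 + 90*c + 8)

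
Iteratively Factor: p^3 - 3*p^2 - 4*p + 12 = (p - 3)*(p^2 - 4) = (p - 3)*(p - 2)*(p + 2)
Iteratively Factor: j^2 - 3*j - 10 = (j + 2)*(j - 5)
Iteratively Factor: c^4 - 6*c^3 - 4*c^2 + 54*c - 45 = (c + 3)*(c^3 - 9*c^2 + 23*c - 15) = (c - 3)*(c + 3)*(c^2 - 6*c + 5) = (c - 3)*(c - 1)*(c + 3)*(c - 5)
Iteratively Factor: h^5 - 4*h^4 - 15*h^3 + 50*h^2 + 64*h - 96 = (h - 1)*(h^4 - 3*h^3 - 18*h^2 + 32*h + 96) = (h - 1)*(h + 2)*(h^3 - 5*h^2 - 8*h + 48) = (h - 4)*(h - 1)*(h + 2)*(h^2 - h - 12) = (h - 4)^2*(h - 1)*(h + 2)*(h + 3)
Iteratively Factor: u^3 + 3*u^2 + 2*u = (u + 1)*(u^2 + 2*u) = u*(u + 1)*(u + 2)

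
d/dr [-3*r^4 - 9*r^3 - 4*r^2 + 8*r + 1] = -12*r^3 - 27*r^2 - 8*r + 8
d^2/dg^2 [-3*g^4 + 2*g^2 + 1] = 4 - 36*g^2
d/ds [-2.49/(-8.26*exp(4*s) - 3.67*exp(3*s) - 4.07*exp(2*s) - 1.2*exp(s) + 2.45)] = (-82.2696*exp(3*s) - 27.4149*exp(2*s) - 20.2686*exp(s) - 2.988)*exp(s)/(8.26*exp(4*s) + 3.67*exp(3*s) + 4.07*exp(2*s) + 1.2*exp(s) - 2.45)^2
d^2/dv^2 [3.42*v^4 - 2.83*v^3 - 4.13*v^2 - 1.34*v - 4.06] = 41.04*v^2 - 16.98*v - 8.26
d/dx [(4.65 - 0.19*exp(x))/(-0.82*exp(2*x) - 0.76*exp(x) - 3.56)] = (-0.1558*exp(2*x) + 7.626*exp(x) + 4.2104)*exp(x)/(0.6724*exp(4*x) + 1.2464*exp(3*x) + 6.416*exp(2*x) + 5.4112*exp(x) + 12.6736)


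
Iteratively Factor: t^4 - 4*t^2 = (t - 2)*(t^3 + 2*t^2) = (t - 2)*(t + 2)*(t^2) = t*(t - 2)*(t + 2)*(t)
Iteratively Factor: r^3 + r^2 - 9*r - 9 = (r - 3)*(r^2 + 4*r + 3) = (r - 3)*(r + 1)*(r + 3)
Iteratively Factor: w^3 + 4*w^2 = (w)*(w^2 + 4*w) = w*(w + 4)*(w)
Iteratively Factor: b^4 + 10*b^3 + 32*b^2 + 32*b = (b + 2)*(b^3 + 8*b^2 + 16*b) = b*(b + 2)*(b^2 + 8*b + 16) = b*(b + 2)*(b + 4)*(b + 4)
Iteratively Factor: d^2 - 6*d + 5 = (d - 1)*(d - 5)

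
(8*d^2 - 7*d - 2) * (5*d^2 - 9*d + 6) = 40*d^4 - 107*d^3 + 101*d^2 - 24*d - 12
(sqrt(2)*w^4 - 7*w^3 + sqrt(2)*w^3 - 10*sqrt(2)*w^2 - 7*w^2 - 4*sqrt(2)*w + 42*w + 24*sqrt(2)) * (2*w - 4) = 2*sqrt(2)*w^5 - 14*w^4 - 2*sqrt(2)*w^4 - 24*sqrt(2)*w^3 + 14*w^3 + 32*sqrt(2)*w^2 + 112*w^2 - 168*w + 64*sqrt(2)*w - 96*sqrt(2)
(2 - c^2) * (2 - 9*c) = 9*c^3 - 2*c^2 - 18*c + 4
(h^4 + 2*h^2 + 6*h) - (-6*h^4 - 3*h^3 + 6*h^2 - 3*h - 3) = 7*h^4 + 3*h^3 - 4*h^2 + 9*h + 3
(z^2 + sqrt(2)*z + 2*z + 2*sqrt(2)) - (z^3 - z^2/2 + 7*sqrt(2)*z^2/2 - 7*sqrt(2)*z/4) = -z^3 - 7*sqrt(2)*z^2/2 + 3*z^2/2 + 2*z + 11*sqrt(2)*z/4 + 2*sqrt(2)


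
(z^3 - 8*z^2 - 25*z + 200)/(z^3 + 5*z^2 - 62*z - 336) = (z^2 - 25)/(z^2 + 13*z + 42)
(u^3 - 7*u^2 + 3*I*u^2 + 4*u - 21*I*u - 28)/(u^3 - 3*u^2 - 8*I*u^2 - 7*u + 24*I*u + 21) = (u^2 + u*(-7 + 4*I) - 28*I)/(u^2 - u*(3 + 7*I) + 21*I)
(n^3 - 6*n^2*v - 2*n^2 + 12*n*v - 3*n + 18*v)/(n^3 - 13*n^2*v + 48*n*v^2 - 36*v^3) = (n^2 - 2*n - 3)/(n^2 - 7*n*v + 6*v^2)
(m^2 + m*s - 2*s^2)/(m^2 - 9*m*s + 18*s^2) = (m^2 + m*s - 2*s^2)/(m^2 - 9*m*s + 18*s^2)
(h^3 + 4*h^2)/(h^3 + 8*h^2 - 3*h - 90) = h^2*(h + 4)/(h^3 + 8*h^2 - 3*h - 90)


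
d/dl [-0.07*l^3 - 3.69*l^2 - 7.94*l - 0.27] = -0.21*l^2 - 7.38*l - 7.94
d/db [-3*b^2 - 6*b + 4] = -6*b - 6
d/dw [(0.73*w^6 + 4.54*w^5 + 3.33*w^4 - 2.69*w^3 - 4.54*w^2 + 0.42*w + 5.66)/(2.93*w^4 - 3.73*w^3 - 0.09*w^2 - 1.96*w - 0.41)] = (4.2778*w^9 + 5.13349999999999*w^8 - 34.1312*w^7 - 12.919*w^6 - 11.3844*w^5 - 49.2713*w^4 - 58.1184*w^3 + 75.5803*w^2 + 4.7416*w + 10.9214)/(8.5849*w^8 - 21.8578*w^7 + 13.3855*w^6 - 10.8142*w^5 + 12.2271*w^4 + 3.4114*w^3 + 3.9154*w^2 + 1.6072*w + 0.1681)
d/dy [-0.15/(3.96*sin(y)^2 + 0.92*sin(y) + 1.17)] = (1.188*sin(y) + 0.138)*cos(y)/(3.96*sin(y)^2 + 0.92*sin(y) + 1.17)^2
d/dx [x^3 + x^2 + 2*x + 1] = 3*x^2 + 2*x + 2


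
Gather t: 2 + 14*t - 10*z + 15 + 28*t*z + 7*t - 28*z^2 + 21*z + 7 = t*(28*z + 21) - 28*z^2 + 11*z + 24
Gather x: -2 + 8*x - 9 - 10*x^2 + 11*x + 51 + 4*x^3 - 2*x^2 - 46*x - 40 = 4*x^3 - 12*x^2 - 27*x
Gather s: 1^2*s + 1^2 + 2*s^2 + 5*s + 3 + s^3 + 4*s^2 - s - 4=s^3 + 6*s^2 + 5*s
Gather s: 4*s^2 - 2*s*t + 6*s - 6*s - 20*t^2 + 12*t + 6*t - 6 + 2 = 4*s^2 - 2*s*t - 20*t^2 + 18*t - 4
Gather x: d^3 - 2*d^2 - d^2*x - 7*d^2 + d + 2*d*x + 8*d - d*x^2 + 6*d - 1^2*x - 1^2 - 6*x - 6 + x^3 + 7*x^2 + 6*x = d^3 - 9*d^2 + 15*d + x^3 + x^2*(7 - d) + x*(-d^2 + 2*d - 1) - 7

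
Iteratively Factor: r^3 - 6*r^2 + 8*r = (r - 4)*(r^2 - 2*r) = (r - 4)*(r - 2)*(r)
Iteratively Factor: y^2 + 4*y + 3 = (y + 1)*(y + 3)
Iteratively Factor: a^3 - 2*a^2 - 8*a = (a)*(a^2 - 2*a - 8) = a*(a - 4)*(a + 2)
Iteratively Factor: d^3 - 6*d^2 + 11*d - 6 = (d - 3)*(d^2 - 3*d + 2) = (d - 3)*(d - 1)*(d - 2)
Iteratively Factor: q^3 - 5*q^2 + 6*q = (q - 3)*(q^2 - 2*q) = (q - 3)*(q - 2)*(q)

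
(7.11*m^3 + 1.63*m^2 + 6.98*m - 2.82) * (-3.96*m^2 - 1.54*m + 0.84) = -28.1556*m^5 - 17.4042*m^4 - 24.1786*m^3 + 1.7872*m^2 + 10.206*m - 2.3688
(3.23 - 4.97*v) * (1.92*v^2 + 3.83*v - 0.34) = -9.5424*v^3 - 12.8335*v^2 + 14.0607*v - 1.0982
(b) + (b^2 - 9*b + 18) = b^2 - 8*b + 18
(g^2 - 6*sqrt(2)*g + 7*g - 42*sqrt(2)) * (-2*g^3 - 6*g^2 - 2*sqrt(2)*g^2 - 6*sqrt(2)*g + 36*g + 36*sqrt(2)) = -2*g^5 - 20*g^4 + 10*sqrt(2)*g^4 + 18*g^3 + 100*sqrt(2)*g^3 + 30*sqrt(2)*g^2 + 492*g^2 - 1260*sqrt(2)*g + 72*g - 3024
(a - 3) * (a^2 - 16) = a^3 - 3*a^2 - 16*a + 48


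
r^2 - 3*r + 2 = (r - 2)*(r - 1)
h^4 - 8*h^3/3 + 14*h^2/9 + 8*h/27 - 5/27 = (h - 5/3)*(h - 1)*(h - 1/3)*(h + 1/3)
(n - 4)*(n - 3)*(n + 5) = n^3 - 2*n^2 - 23*n + 60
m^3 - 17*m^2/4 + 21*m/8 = m*(m - 7/2)*(m - 3/4)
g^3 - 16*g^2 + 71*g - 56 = (g - 8)*(g - 7)*(g - 1)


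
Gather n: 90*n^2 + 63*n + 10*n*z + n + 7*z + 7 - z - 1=90*n^2 + n*(10*z + 64) + 6*z + 6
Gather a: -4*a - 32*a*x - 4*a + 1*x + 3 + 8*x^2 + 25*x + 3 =a*(-32*x - 8) + 8*x^2 + 26*x + 6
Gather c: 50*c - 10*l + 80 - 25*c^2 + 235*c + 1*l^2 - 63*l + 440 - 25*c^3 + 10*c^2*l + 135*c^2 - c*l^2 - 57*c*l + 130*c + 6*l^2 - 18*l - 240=-25*c^3 + c^2*(10*l + 110) + c*(-l^2 - 57*l + 415) + 7*l^2 - 91*l + 280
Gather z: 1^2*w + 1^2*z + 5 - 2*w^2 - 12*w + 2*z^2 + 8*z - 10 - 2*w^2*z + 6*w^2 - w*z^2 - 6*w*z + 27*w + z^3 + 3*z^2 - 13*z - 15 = 4*w^2 + 16*w + z^3 + z^2*(5 - w) + z*(-2*w^2 - 6*w - 4) - 20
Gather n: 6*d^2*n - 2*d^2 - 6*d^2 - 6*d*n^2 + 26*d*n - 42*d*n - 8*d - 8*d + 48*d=-8*d^2 - 6*d*n^2 + 32*d + n*(6*d^2 - 16*d)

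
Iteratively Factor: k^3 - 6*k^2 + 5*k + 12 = (k - 4)*(k^2 - 2*k - 3) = (k - 4)*(k + 1)*(k - 3)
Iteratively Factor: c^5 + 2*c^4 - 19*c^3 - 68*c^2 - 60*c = (c + 2)*(c^4 - 19*c^2 - 30*c) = (c - 5)*(c + 2)*(c^3 + 5*c^2 + 6*c) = (c - 5)*(c + 2)^2*(c^2 + 3*c) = c*(c - 5)*(c + 2)^2*(c + 3)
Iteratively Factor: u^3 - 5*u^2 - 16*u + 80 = (u - 5)*(u^2 - 16) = (u - 5)*(u - 4)*(u + 4)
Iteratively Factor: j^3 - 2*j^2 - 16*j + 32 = (j - 2)*(j^2 - 16) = (j - 4)*(j - 2)*(j + 4)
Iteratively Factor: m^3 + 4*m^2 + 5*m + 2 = (m + 1)*(m^2 + 3*m + 2) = (m + 1)*(m + 2)*(m + 1)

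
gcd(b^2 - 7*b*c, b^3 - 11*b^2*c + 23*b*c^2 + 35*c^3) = b - 7*c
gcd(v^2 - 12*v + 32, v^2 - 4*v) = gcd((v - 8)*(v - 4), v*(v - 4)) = v - 4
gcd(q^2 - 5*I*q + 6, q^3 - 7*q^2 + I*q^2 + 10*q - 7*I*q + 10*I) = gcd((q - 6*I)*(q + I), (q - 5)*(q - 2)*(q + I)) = q + I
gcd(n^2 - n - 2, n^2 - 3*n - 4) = n + 1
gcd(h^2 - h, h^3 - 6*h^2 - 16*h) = h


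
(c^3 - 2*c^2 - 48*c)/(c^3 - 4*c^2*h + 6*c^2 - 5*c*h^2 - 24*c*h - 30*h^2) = c*(c - 8)/(c^2 - 4*c*h - 5*h^2)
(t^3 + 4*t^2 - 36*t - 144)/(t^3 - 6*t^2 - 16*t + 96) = (t + 6)/(t - 4)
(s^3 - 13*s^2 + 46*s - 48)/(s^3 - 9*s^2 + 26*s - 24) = (s - 8)/(s - 4)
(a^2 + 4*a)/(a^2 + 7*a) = (a + 4)/(a + 7)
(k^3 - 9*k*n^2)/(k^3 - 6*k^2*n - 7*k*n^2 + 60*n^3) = k*(k - 3*n)/(k^2 - 9*k*n + 20*n^2)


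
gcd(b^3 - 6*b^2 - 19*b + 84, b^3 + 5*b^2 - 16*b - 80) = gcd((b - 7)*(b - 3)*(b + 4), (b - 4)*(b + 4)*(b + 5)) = b + 4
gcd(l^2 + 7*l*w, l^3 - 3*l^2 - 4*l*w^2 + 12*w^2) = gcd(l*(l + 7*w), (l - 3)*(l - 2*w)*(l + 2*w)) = 1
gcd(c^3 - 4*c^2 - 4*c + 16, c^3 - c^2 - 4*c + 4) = c^2 - 4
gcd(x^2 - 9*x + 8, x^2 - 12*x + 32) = x - 8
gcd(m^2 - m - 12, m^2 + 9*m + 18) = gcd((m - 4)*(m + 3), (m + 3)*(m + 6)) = m + 3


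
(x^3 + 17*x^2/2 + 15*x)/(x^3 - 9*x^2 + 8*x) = (x^2 + 17*x/2 + 15)/(x^2 - 9*x + 8)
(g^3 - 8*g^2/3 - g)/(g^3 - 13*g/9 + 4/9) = 3*g*(3*g^2 - 8*g - 3)/(9*g^3 - 13*g + 4)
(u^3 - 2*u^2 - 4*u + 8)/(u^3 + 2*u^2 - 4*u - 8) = (u - 2)/(u + 2)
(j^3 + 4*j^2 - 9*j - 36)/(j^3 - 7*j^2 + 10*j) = (j^3 + 4*j^2 - 9*j - 36)/(j*(j^2 - 7*j + 10))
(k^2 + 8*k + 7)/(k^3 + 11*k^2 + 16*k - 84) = (k + 1)/(k^2 + 4*k - 12)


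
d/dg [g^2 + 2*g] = 2*g + 2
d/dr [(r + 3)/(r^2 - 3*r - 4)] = (-r^2 - 6*r + 5)/(r^4 - 6*r^3 + r^2 + 24*r + 16)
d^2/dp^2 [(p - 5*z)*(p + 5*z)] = 2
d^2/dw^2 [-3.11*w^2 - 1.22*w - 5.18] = -6.22000000000000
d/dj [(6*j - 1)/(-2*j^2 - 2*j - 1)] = 4*(3*j^2 - j - 2)/(4*j^4 + 8*j^3 + 8*j^2 + 4*j + 1)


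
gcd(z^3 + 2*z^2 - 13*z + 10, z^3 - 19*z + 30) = z^2 + 3*z - 10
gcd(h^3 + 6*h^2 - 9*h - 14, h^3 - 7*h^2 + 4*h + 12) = h^2 - h - 2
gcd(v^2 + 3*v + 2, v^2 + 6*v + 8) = v + 2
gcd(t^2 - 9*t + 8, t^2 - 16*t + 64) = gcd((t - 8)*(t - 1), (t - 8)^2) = t - 8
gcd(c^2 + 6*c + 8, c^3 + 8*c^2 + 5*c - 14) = c + 2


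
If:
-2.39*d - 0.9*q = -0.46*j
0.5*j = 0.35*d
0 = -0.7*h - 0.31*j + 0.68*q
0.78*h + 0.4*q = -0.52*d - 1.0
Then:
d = 0.42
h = -1.07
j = 0.29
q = -0.96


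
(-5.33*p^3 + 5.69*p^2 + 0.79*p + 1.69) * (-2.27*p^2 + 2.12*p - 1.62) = 12.0991*p^5 - 24.2159*p^4 + 18.9041*p^3 - 11.3793*p^2 + 2.303*p - 2.7378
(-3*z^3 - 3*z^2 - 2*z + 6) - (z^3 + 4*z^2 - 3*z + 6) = -4*z^3 - 7*z^2 + z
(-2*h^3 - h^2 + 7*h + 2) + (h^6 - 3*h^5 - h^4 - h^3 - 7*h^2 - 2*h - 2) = h^6 - 3*h^5 - h^4 - 3*h^3 - 8*h^2 + 5*h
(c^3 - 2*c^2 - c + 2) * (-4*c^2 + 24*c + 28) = -4*c^5 + 32*c^4 - 16*c^3 - 88*c^2 + 20*c + 56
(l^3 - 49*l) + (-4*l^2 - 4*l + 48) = l^3 - 4*l^2 - 53*l + 48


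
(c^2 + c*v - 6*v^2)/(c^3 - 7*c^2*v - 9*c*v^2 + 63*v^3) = (c - 2*v)/(c^2 - 10*c*v + 21*v^2)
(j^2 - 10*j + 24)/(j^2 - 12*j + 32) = (j - 6)/(j - 8)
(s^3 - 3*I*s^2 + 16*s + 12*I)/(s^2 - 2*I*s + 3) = (s^2 - 4*I*s + 12)/(s - 3*I)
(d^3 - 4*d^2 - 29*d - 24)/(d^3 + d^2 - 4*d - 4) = (d^2 - 5*d - 24)/(d^2 - 4)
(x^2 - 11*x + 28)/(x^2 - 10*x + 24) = (x - 7)/(x - 6)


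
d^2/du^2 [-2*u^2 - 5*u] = -4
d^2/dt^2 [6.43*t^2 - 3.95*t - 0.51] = 12.8600000000000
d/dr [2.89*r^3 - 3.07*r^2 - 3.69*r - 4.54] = 8.67*r^2 - 6.14*r - 3.69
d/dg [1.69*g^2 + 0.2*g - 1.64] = 3.38*g + 0.2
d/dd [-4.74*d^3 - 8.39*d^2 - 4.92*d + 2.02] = -14.22*d^2 - 16.78*d - 4.92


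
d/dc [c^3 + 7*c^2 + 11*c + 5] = 3*c^2 + 14*c + 11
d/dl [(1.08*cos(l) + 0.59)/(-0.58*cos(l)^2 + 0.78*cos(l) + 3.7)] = (0.6264*sin(l)^2 - 0.6844*cos(l) - 4.1622)*sin(l)/(-0.58*cos(l)^2 + 0.78*cos(l) + 3.7)^2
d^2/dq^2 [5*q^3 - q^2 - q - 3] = 30*q - 2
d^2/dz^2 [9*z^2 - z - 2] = 18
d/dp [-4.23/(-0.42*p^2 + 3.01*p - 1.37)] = (12.7323 - 3.5532*p)/(0.42*p^2 - 3.01*p + 1.37)^2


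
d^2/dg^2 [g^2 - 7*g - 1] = 2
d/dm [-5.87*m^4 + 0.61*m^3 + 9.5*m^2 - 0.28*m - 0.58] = -23.48*m^3 + 1.83*m^2 + 19.0*m - 0.28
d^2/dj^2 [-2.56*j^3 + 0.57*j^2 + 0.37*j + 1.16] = 1.14 - 15.36*j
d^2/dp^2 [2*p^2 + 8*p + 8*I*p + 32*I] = 4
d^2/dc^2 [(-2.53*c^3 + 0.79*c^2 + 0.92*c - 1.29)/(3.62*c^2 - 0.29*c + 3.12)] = (-5.6843418860808e-14*c^5 + 82.494898*c^3 - 141.228648*c^2 - 201.987828*c + 45.967758)/(47.437928*c^6 - 11.400828*c^5 + 123.57051*c^4 - 19.676645*c^3 + 106.50276*c^2 - 8.468928*c + 30.371328)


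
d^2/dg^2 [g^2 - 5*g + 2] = 2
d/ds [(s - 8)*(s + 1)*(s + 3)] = 3*s^2 - 8*s - 29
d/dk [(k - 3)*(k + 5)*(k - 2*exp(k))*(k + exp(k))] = -k^3*exp(k) + 4*k^3 - 4*k^2*exp(2*k) - 5*k^2*exp(k) + 6*k^2 - 12*k*exp(2*k) + 11*k*exp(k) - 30*k + 56*exp(2*k) + 15*exp(k)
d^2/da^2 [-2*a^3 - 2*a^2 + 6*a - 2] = -12*a - 4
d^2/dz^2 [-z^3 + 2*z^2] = 4 - 6*z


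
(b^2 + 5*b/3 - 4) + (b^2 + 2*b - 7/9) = 2*b^2 + 11*b/3 - 43/9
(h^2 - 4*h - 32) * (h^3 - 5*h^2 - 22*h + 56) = h^5 - 9*h^4 - 34*h^3 + 304*h^2 + 480*h - 1792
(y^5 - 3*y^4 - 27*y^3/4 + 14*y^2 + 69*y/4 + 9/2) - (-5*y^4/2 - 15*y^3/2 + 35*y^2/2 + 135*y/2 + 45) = y^5 - y^4/2 + 3*y^3/4 - 7*y^2/2 - 201*y/4 - 81/2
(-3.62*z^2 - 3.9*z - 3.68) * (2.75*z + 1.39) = -9.955*z^3 - 15.7568*z^2 - 15.541*z - 5.1152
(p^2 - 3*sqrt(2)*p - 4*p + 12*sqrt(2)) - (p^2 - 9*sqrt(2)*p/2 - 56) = -4*p + 3*sqrt(2)*p/2 + 12*sqrt(2) + 56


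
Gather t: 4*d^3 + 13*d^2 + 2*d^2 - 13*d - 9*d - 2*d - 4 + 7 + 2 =4*d^3 + 15*d^2 - 24*d + 5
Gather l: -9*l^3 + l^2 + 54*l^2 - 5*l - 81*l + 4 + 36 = -9*l^3 + 55*l^2 - 86*l + 40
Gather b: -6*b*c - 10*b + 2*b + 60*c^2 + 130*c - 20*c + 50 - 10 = b*(-6*c - 8) + 60*c^2 + 110*c + 40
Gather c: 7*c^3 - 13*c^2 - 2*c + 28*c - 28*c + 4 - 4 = 7*c^3 - 13*c^2 - 2*c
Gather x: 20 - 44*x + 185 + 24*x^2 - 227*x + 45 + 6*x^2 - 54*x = 30*x^2 - 325*x + 250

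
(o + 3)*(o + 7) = o^2 + 10*o + 21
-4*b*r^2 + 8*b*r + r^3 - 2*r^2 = r*(-4*b + r)*(r - 2)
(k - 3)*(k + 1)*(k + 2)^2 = k^4 + 2*k^3 - 7*k^2 - 20*k - 12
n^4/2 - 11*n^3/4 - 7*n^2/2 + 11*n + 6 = (n/2 + 1)*(n - 6)*(n - 2)*(n + 1/2)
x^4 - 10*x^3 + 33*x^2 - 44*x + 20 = (x - 5)*(x - 2)^2*(x - 1)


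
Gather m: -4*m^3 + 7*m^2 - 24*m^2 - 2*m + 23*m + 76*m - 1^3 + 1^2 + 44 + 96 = -4*m^3 - 17*m^2 + 97*m + 140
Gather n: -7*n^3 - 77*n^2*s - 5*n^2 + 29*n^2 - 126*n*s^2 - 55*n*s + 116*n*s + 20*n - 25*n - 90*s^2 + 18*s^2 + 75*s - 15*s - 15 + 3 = -7*n^3 + n^2*(24 - 77*s) + n*(-126*s^2 + 61*s - 5) - 72*s^2 + 60*s - 12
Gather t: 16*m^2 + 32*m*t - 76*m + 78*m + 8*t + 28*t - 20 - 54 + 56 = 16*m^2 + 2*m + t*(32*m + 36) - 18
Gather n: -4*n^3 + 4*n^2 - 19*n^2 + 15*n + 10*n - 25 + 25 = -4*n^3 - 15*n^2 + 25*n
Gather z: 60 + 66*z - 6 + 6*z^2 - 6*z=6*z^2 + 60*z + 54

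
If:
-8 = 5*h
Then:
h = -8/5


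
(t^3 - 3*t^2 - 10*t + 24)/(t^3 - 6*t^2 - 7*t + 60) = (t - 2)/(t - 5)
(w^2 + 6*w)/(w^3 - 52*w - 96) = w/(w^2 - 6*w - 16)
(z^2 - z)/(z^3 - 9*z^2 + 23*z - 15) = z/(z^2 - 8*z + 15)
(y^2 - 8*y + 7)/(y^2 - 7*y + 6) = (y - 7)/(y - 6)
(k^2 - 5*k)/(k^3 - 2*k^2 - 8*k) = (5 - k)/(-k^2 + 2*k + 8)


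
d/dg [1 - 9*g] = -9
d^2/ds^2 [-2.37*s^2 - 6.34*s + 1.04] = -4.74000000000000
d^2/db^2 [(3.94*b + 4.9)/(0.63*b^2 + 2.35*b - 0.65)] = ((1.26*b + 2.35)*(2.52*b + 4.7)*(3.94*b + 4.9) - (14.8932*b + 24.692)*(0.63*b^2 + 2.35*b - 0.65))/(0.63*b^2 + 2.35*b - 0.65)^3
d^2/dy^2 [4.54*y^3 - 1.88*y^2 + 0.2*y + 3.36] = 27.24*y - 3.76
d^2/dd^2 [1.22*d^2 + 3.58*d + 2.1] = 2.44000000000000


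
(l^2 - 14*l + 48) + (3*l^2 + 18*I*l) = 4*l^2 - 14*l + 18*I*l + 48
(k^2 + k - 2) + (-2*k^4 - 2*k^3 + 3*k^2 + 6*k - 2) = -2*k^4 - 2*k^3 + 4*k^2 + 7*k - 4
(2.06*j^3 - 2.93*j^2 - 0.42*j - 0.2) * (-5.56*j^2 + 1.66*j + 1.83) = -11.4536*j^5 + 19.7104*j^4 + 1.2412*j^3 - 4.9471*j^2 - 1.1006*j - 0.366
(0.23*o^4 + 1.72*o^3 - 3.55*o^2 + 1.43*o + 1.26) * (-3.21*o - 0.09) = -0.7383*o^5 - 5.5419*o^4 + 11.2407*o^3 - 4.2708*o^2 - 4.1733*o - 0.1134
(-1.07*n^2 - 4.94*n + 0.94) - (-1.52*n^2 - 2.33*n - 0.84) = 0.45*n^2 - 2.61*n + 1.78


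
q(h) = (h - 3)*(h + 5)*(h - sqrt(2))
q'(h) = (h - 3)*(h + 5) + (h - 3)*(h - sqrt(2)) + (h + 5)*(h - sqrt(2))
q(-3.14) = 52.01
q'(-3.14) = 8.07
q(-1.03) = 39.11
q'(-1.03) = -15.85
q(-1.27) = 42.75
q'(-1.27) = -14.48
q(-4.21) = 32.03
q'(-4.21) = 30.41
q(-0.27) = 26.05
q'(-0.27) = -17.93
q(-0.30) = 26.59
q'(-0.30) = -17.91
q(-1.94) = 50.70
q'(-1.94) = -8.81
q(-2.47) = 53.75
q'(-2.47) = -2.42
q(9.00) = 637.21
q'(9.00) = 235.72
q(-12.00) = -1408.49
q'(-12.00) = 400.11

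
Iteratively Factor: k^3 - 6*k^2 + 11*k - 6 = (k - 1)*(k^2 - 5*k + 6) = (k - 3)*(k - 1)*(k - 2)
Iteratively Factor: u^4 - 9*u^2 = (u + 3)*(u^3 - 3*u^2) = (u - 3)*(u + 3)*(u^2) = u*(u - 3)*(u + 3)*(u)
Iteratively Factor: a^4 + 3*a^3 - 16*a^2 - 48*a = (a - 4)*(a^3 + 7*a^2 + 12*a) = (a - 4)*(a + 3)*(a^2 + 4*a) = a*(a - 4)*(a + 3)*(a + 4)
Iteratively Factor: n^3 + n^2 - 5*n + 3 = (n + 3)*(n^2 - 2*n + 1) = (n - 1)*(n + 3)*(n - 1)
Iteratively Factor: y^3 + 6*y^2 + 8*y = (y + 4)*(y^2 + 2*y) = (y + 2)*(y + 4)*(y)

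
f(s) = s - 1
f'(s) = 1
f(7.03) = 6.03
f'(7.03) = 1.00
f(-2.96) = -3.96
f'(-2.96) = 1.00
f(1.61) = 0.61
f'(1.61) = 1.00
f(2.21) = 1.21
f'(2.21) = 1.00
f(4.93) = 3.93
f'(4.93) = 1.00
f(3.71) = 2.71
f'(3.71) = 1.00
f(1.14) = 0.14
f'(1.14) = 1.00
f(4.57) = 3.57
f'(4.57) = 1.00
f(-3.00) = -4.00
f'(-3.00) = 1.00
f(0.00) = -1.00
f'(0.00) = 1.00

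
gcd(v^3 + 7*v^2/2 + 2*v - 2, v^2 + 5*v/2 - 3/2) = v - 1/2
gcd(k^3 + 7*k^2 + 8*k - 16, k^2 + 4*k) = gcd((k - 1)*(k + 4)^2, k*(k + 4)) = k + 4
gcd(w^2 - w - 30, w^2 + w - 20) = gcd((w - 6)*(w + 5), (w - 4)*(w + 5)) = w + 5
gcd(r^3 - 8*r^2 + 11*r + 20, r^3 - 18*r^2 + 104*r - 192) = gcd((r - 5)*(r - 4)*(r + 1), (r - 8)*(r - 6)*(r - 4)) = r - 4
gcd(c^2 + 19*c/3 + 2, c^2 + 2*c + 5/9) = c + 1/3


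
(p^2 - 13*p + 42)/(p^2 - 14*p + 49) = (p - 6)/(p - 7)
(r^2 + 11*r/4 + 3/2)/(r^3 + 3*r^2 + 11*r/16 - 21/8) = 4*(4*r + 3)/(16*r^2 + 16*r - 21)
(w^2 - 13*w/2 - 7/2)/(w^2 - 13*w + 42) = (w + 1/2)/(w - 6)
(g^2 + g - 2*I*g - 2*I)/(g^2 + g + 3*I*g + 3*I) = (g - 2*I)/(g + 3*I)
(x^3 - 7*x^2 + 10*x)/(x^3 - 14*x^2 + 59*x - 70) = x/(x - 7)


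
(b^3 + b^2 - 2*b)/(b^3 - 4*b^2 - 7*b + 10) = b/(b - 5)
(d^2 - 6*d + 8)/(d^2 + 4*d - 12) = (d - 4)/(d + 6)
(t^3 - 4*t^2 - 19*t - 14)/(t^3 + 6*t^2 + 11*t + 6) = (t - 7)/(t + 3)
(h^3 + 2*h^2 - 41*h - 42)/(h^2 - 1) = (h^2 + h - 42)/(h - 1)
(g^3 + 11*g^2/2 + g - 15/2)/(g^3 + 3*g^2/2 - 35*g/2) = (2*g^2 + g - 3)/(g*(2*g - 7))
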